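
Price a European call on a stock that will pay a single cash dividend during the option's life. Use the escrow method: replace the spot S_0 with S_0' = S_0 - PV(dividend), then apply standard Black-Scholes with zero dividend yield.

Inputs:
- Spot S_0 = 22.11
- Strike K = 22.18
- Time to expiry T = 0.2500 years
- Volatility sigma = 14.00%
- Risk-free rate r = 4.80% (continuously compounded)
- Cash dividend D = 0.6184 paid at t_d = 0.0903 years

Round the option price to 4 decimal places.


Answer: Price = 0.4186

Derivation:
PV(D) = D * exp(-r * t_d) = 0.6184 * 0.99567498 = 0.61572541
S_0' = S_0 - PV(D) = 22.1100 - 0.61572541 = 21.49427459
d1 = (ln(S_0'/K) + (r + sigma^2/2)*T) / (sigma*sqrt(T)) = -0.24220543
d2 = d1 - sigma*sqrt(T) = -0.31220543
exp(-rT) = 0.98807171
N(d1) = 0.40431049; N(d2) = 0.37744220
C = S_0' * N(d1) - K * exp(-rT) * N(d2) = 21.49427459 * 0.40431049 - 22.1800 * 0.98807171 * 0.37744220 = 0.4186


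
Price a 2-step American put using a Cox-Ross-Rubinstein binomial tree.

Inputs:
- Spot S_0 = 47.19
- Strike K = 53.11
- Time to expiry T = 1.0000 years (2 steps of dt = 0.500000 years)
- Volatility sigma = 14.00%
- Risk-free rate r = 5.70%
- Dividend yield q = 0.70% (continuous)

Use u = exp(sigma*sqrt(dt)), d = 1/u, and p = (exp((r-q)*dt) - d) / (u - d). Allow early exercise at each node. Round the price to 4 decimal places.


Answer: Price = V(0,0) = 5.9200

Derivation:
dt = T/N = 0.500000
u = exp(sigma*sqrt(dt)) = 1.104061; d = 1/u = 0.905747
p = (exp((r-q)*dt) - d) / (u - d) = 0.602924
Discount per step: exp(-r*dt) = 0.971902
Stock lattice S(k, i) with i counting down-moves:
  k=0: S(0,0) = 47.1900
  k=1: S(1,0) = 52.1006; S(1,1) = 42.7422
  k=2: S(2,0) = 57.5223; S(2,1) = 47.1900; S(2,2) = 38.7136
Terminal payoffs V(N, i) = max(K - S_T, 0):
  V(2,0) = 0.000000; V(2,1) = 5.920000; V(2,2) = 14.396356
Backward induction: V(k, i) = exp(-r*dt) * [p * V(k+1, i) + (1-p) * V(k+1, i+1)]; then take max(V_cont, immediate exercise) for American.
  V(1,0) = exp(-r*dt) * [p*0.000000 + (1-p)*5.920000] = 2.284644; exercise = 1.009374; V(1,0) = max -> 2.284644
  V(1,1) = exp(-r*dt) * [p*5.920000 + (1-p)*14.396356] = 9.024853; exercise = 10.367786; V(1,1) = max -> 10.367786
  V(0,0) = exp(-r*dt) * [p*2.284644 + (1-p)*10.367786] = 5.339893; exercise = 5.920000; V(0,0) = max -> 5.920000


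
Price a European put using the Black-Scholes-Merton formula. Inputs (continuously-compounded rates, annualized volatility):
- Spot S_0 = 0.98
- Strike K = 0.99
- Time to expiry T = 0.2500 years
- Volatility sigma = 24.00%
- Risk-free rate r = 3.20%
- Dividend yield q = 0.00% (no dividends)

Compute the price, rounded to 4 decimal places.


Answer: Price = 0.0480

Derivation:
d1 = (ln(S/K) + (r - q + 0.5*sigma^2) * T) / (sigma * sqrt(T)) = 0.04206357
d2 = d1 - sigma * sqrt(T) = -0.07793643
exp(-rT) = 0.99203191; exp(-qT) = 1.00000000
P = K * exp(-rT) * N(-d2) - S_0 * exp(-qT) * N(-d1)
N(-d1) = 0.48322401; N(-d2) = 0.53106069
P = 0.9900 * 0.99203191 * 0.53106069 - 0.9800 * 1.00000000 * 0.48322401 = 0.0480


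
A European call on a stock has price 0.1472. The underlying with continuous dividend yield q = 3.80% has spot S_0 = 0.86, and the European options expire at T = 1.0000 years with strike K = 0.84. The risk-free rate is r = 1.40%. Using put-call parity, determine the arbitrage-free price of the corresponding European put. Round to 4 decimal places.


Put-call parity: C - P = S_0 * exp(-qT) - K * exp(-rT).
S_0 * exp(-qT) = 0.8600 * 0.96271294 = 0.82793313
K * exp(-rT) = 0.8400 * 0.98609754 = 0.82832194
P = C - S*exp(-qT) + K*exp(-rT)
P = 0.1472 - 0.82793313 + 0.82832194 = 0.1476

Answer: Put price = 0.1476


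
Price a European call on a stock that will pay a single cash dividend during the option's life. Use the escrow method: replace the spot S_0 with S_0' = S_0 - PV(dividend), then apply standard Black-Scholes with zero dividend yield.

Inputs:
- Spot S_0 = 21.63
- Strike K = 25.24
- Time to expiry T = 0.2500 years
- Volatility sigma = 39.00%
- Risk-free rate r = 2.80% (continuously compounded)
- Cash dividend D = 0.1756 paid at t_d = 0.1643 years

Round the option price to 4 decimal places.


PV(D) = D * exp(-r * t_d) = 0.1756 * 0.99541017 = 0.17479403
S_0' = S_0 - PV(D) = 21.6300 - 0.17479403 = 21.45520597
d1 = (ln(S_0'/K) + (r + sigma^2/2)*T) / (sigma*sqrt(T)) = -0.69974471
d2 = d1 - sigma*sqrt(T) = -0.89474471
exp(-rT) = 0.99302444
N(d1) = 0.24204337; N(d2) = 0.18546179
C = S_0' * N(d1) - K * exp(-rT) * N(d2) = 21.45520597 * 0.24204337 - 25.2400 * 0.99302444 * 0.18546179 = 0.5447

Answer: Price = 0.5447


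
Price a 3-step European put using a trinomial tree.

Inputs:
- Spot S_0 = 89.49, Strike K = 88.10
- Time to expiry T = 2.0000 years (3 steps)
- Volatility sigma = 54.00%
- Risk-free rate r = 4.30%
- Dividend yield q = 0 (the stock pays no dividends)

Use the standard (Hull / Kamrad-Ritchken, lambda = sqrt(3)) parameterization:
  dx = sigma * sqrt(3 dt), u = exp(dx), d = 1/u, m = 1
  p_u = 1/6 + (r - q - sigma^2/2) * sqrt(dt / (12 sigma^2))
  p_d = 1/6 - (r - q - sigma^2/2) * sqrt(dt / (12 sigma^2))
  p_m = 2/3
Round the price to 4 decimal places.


dt = T/N = 0.666667; dx = sigma*sqrt(3*dt) = 0.763675
u = exp(dx) = 2.146150; d = 1/u = 0.465951
p_u = 0.121796, p_m = 0.666667, p_d = 0.211537
Discount per step: exp(-r*dt) = 0.971740
Stock lattice S(k, j) with j the centered position index:
  k=0: S(0,+0) = 89.4900
  k=1: S(1,-1) = 41.6979; S(1,+0) = 89.4900; S(1,+1) = 192.0589
  k=2: S(2,-2) = 19.4292; S(2,-1) = 41.6979; S(2,+0) = 89.4900; S(2,+1) = 192.0589; S(2,+2) = 412.1872
  k=3: S(3,-3) = 9.0530; S(3,-2) = 19.4292; S(3,-1) = 41.6979; S(3,+0) = 89.4900; S(3,+1) = 192.0589; S(3,+2) = 412.1872; S(3,+3) = 884.6153
Terminal payoffs V(N, j) = max(K - S_T, 0):
  V(3,-3) = 79.046957; V(3,-2) = 68.670817; V(3,-1) = 46.402067; V(3,+0) = 0.000000; V(3,+1) = 0.000000; V(3,+2) = 0.000000; V(3,+3) = 0.000000
Backward induction: V(k, j) = exp(-r*dt) * [p_u * V(k+1, j+1) + p_m * V(k+1, j) + p_d * V(k+1, j-1)]
  V(2,-2) = exp(-r*dt) * [p_u*46.402067 + p_m*68.670817 + p_d*79.046957] = 66.227519
  V(2,-1) = exp(-r*dt) * [p_u*0.000000 + p_m*46.402067 + p_d*68.670817] = 44.176439
  V(2,+0) = exp(-r*dt) * [p_u*0.000000 + p_m*0.000000 + p_d*46.402067] = 9.538382
  V(2,+1) = exp(-r*dt) * [p_u*0.000000 + p_m*0.000000 + p_d*0.000000] = 0.000000
  V(2,+2) = exp(-r*dt) * [p_u*0.000000 + p_m*0.000000 + p_d*0.000000] = 0.000000
  V(1,-1) = exp(-r*dt) * [p_u*9.538382 + p_m*44.176439 + p_d*66.227519] = 43.361281
  V(1,+0) = exp(-r*dt) * [p_u*0.000000 + p_m*9.538382 + p_d*44.176439] = 15.260103
  V(1,+1) = exp(-r*dt) * [p_u*0.000000 + p_m*0.000000 + p_d*9.538382] = 1.960704
  V(0,+0) = exp(-r*dt) * [p_u*1.960704 + p_m*15.260103 + p_d*43.361281] = 19.031282

Answer: Price = V(0,0) = 19.0313


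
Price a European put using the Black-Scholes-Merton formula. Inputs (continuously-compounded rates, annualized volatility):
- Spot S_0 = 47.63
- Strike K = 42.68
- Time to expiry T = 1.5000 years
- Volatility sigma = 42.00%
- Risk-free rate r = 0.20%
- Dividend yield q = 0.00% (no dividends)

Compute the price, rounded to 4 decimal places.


d1 = (ln(S/K) + (r - q + 0.5*sigma^2) * T) / (sigma * sqrt(T)) = 0.47635264
d2 = d1 - sigma * sqrt(T) = -0.03804021
exp(-rT) = 0.99700450; exp(-qT) = 1.00000000
P = K * exp(-rT) * N(-d2) - S_0 * exp(-qT) * N(-d1)
N(-d1) = 0.31691159; N(-d2) = 0.51517219
P = 42.6800 * 0.99700450 * 0.51517219 - 47.6300 * 1.00000000 * 0.31691159 = 6.8272

Answer: Price = 6.8272


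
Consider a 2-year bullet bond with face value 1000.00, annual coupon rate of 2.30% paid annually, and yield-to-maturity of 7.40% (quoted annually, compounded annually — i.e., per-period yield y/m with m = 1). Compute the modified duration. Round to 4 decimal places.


Coupon per period c = face * coupon_rate / m = 23.000000
Periods per year m = 1; per-period yield y/m = 0.074000
Number of cashflows N = 2
Cashflows (t years, CF_t, discount factor 1/(1+y/m)^(m*t), PV):
  t = 1.0000: CF_t = 23.000000, DF = 0.931099, PV = 21.415270
  t = 2.0000: CF_t = 1023.000000, DF = 0.866945, PV = 886.884513
Price P = sum_t PV_t = 908.299783
First compute Macaulay numerator sum_t t * PV_t:
  t * PV_t at t = 1.0000: 21.415270
  t * PV_t at t = 2.0000: 1773.769025
Macaulay duration D = 1795.184295 / 908.299783 = 1.976423
Modified duration = D / (1 + y/m) = 1.976423 / (1 + 0.074000) = 1.840245

Answer: Modified duration = 1.8402


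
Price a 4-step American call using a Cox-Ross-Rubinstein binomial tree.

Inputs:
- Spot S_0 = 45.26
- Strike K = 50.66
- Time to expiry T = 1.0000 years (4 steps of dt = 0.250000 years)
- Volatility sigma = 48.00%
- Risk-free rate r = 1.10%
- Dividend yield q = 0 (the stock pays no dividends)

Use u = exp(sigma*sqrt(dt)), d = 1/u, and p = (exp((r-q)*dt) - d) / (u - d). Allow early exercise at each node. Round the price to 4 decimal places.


Answer: Price = V(0,0) = 7.0138

Derivation:
dt = T/N = 0.250000
u = exp(sigma*sqrt(dt)) = 1.271249; d = 1/u = 0.786628
p = (exp((r-q)*dt) - d) / (u - d) = 0.445969
Discount per step: exp(-r*dt) = 0.997254
Stock lattice S(k, i) with i counting down-moves:
  k=0: S(0,0) = 45.2600
  k=1: S(1,0) = 57.5367; S(1,1) = 35.6028
  k=2: S(2,0) = 73.1435; S(2,1) = 45.2600; S(2,2) = 28.0061
  k=3: S(3,0) = 92.9836; S(3,1) = 57.5367; S(3,2) = 35.6028; S(3,3) = 22.0304
  k=4: S(4,0) = 118.2054; S(4,1) = 73.1435; S(4,2) = 45.2600; S(4,3) = 28.0061; S(4,4) = 17.3297
Terminal payoffs V(N, i) = max(S_T - K, 0):
  V(4,0) = 67.545382; V(4,1) = 22.483527; V(4,2) = 0.000000; V(4,3) = 0.000000; V(4,4) = 0.000000
Backward induction: V(k, i) = exp(-r*dt) * [p * V(k+1, i) + (1-p) * V(k+1, i+1)]; then take max(V_cont, immediate exercise) for American.
  V(3,0) = exp(-r*dt) * [p*67.545382 + (1-p)*22.483527] = 42.462771; exercise = 42.323647; V(3,0) = max -> 42.462771
  V(3,1) = exp(-r*dt) * [p*22.483527 + (1-p)*0.000000] = 9.999413; exercise = 6.876737; V(3,1) = max -> 9.999413
  V(3,2) = exp(-r*dt) * [p*0.000000 + (1-p)*0.000000] = 0.000000; exercise = 0.000000; V(3,2) = max -> 0.000000
  V(3,3) = exp(-r*dt) * [p*0.000000 + (1-p)*0.000000] = 0.000000; exercise = 0.000000; V(3,3) = max -> 0.000000
  V(2,0) = exp(-r*dt) * [p*42.462771 + (1-p)*9.999413] = 24.409835; exercise = 22.483527; V(2,0) = max -> 24.409835
  V(2,1) = exp(-r*dt) * [p*9.999413 + (1-p)*0.000000] = 4.447179; exercise = 0.000000; V(2,1) = max -> 4.447179
  V(2,2) = exp(-r*dt) * [p*0.000000 + (1-p)*0.000000] = 0.000000; exercise = 0.000000; V(2,2) = max -> 0.000000
  V(1,0) = exp(-r*dt) * [p*24.409835 + (1-p)*4.447179] = 13.313237; exercise = 6.876737; V(1,0) = max -> 13.313237
  V(1,1) = exp(-r*dt) * [p*4.447179 + (1-p)*0.000000] = 1.977856; exercise = 0.000000; V(1,1) = max -> 1.977856
  V(0,0) = exp(-r*dt) * [p*13.313237 + (1-p)*1.977856] = 7.013766; exercise = 0.000000; V(0,0) = max -> 7.013766


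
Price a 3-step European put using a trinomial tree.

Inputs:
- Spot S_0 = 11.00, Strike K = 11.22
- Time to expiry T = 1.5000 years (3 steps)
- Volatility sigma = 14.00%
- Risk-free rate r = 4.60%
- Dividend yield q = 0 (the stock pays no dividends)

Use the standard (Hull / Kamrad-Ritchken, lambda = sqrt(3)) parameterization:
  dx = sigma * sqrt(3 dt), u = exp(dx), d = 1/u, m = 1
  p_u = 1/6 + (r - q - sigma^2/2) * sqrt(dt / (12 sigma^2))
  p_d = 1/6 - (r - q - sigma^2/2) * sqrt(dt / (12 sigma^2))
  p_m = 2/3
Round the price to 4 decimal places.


Answer: Price = V(0,0) = 0.4628

Derivation:
dt = T/N = 0.500000; dx = sigma*sqrt(3*dt) = 0.171464
u = exp(dx) = 1.187042; d = 1/u = 0.842430
p_u = 0.219447, p_m = 0.666667, p_d = 0.113886
Discount per step: exp(-r*dt) = 0.977262
Stock lattice S(k, j) with j the centered position index:
  k=0: S(0,+0) = 11.0000
  k=1: S(1,-1) = 9.2667; S(1,+0) = 11.0000; S(1,+1) = 13.0575
  k=2: S(2,-2) = 7.8066; S(2,-1) = 9.2667; S(2,+0) = 11.0000; S(2,+1) = 13.0575; S(2,+2) = 15.4997
  k=3: S(3,-3) = 6.5765; S(3,-2) = 7.8066; S(3,-1) = 9.2667; S(3,+0) = 11.0000; S(3,+1) = 13.0575; S(3,+2) = 15.4997; S(3,+3) = 18.3988
Terminal payoffs V(N, j) = max(K - S_T, 0):
  V(3,-3) = 4.643502; V(3,-2) = 3.413422; V(3,-1) = 1.953266; V(3,+0) = 0.220000; V(3,+1) = 0.000000; V(3,+2) = 0.000000; V(3,+3) = 0.000000
Backward induction: V(k, j) = exp(-r*dt) * [p_u * V(k+1, j+1) + p_m * V(k+1, j) + p_d * V(k+1, j-1)]
  V(2,-2) = exp(-r*dt) * [p_u*1.953266 + p_m*3.413422 + p_d*4.643502] = 3.159571
  V(2,-1) = exp(-r*dt) * [p_u*0.220000 + p_m*1.953266 + p_d*3.413422] = 1.699652
  V(2,+0) = exp(-r*dt) * [p_u*0.000000 + p_m*0.220000 + p_d*1.953266] = 0.360724
  V(2,+1) = exp(-r*dt) * [p_u*0.000000 + p_m*0.000000 + p_d*0.220000] = 0.024485
  V(2,+2) = exp(-r*dt) * [p_u*0.000000 + p_m*0.000000 + p_d*0.000000] = 0.000000
  V(1,-1) = exp(-r*dt) * [p_u*0.360724 + p_m*1.699652 + p_d*3.159571] = 1.536346
  V(1,+0) = exp(-r*dt) * [p_u*0.024485 + p_m*0.360724 + p_d*1.699652] = 0.429431
  V(1,+1) = exp(-r*dt) * [p_u*0.000000 + p_m*0.024485 + p_d*0.360724] = 0.056100
  V(0,+0) = exp(-r*dt) * [p_u*0.056100 + p_m*0.429431 + p_d*1.536346] = 0.462799


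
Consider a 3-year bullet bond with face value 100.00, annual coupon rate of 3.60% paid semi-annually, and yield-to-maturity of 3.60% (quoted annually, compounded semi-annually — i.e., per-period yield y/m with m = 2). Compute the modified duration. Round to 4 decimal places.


Coupon per period c = face * coupon_rate / m = 1.800000
Periods per year m = 2; per-period yield y/m = 0.018000
Number of cashflows N = 6
Cashflows (t years, CF_t, discount factor 1/(1+y/m)^(m*t), PV):
  t = 0.5000: CF_t = 1.800000, DF = 0.982318, PV = 1.768173
  t = 1.0000: CF_t = 1.800000, DF = 0.964949, PV = 1.736909
  t = 1.5000: CF_t = 1.800000, DF = 0.947887, PV = 1.706197
  t = 2.0000: CF_t = 1.800000, DF = 0.931127, PV = 1.676028
  t = 2.5000: CF_t = 1.800000, DF = 0.914663, PV = 1.646393
  t = 3.0000: CF_t = 101.800000, DF = 0.898490, PV = 91.466300
Price P = sum_t PV_t = 100.000000
First compute Macaulay numerator sum_t t * PV_t:
  t * PV_t at t = 0.5000: 0.884086
  t * PV_t at t = 1.0000: 1.736909
  t * PV_t at t = 1.5000: 2.559295
  t * PV_t at t = 2.0000: 3.352057
  t * PV_t at t = 2.5000: 4.115983
  t * PV_t at t = 3.0000: 274.398899
Macaulay duration D = 287.047230 / 100.000000 = 2.870472
Modified duration = D / (1 + y/m) = 2.870472 / (1 + 0.018000) = 2.819717

Answer: Modified duration = 2.8197


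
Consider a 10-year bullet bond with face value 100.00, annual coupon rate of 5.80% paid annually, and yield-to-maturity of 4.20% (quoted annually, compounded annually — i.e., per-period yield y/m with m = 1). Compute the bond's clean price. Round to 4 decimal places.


Answer: Price = 112.8492

Derivation:
Coupon per period c = face * coupon_rate / m = 5.800000
Periods per year m = 1; per-period yield y/m = 0.042000
Number of cashflows N = 10
Cashflows (t years, CF_t, discount factor 1/(1+y/m)^(m*t), PV):
  t = 1.0000: CF_t = 5.800000, DF = 0.959693, PV = 5.566219
  t = 2.0000: CF_t = 5.800000, DF = 0.921010, PV = 5.341861
  t = 3.0000: CF_t = 5.800000, DF = 0.883887, PV = 5.126546
  t = 4.0000: CF_t = 5.800000, DF = 0.848260, PV = 4.919910
  t = 5.0000: CF_t = 5.800000, DF = 0.814069, PV = 4.721602
  t = 6.0000: CF_t = 5.800000, DF = 0.781257, PV = 4.531288
  t = 7.0000: CF_t = 5.800000, DF = 0.749766, PV = 4.348645
  t = 8.0000: CF_t = 5.800000, DF = 0.719545, PV = 4.173364
  t = 9.0000: CF_t = 5.800000, DF = 0.690543, PV = 4.005148
  t = 10.0000: CF_t = 105.800000, DF = 0.662709, PV = 70.114603
Price P = sum_t PV_t = 112.849184


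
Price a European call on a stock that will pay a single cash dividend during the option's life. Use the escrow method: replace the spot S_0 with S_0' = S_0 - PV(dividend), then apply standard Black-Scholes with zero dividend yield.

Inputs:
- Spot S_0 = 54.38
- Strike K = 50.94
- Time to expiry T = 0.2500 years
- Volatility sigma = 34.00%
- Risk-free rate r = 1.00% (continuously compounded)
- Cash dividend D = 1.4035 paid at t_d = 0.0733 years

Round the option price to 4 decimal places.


PV(D) = D * exp(-r * t_d) = 1.4035 * 0.99926727 = 1.40247161
S_0' = S_0 - PV(D) = 54.3800 - 1.40247161 = 52.97752839
d1 = (ln(S_0'/K) + (r + sigma^2/2)*T) / (sigma*sqrt(T)) = 0.33040801
d2 = d1 - sigma*sqrt(T) = 0.16040801
exp(-rT) = 0.99750312
N(d1) = 0.62945415; N(d2) = 0.56372016
C = S_0' * N(d1) - K * exp(-rT) * N(d2) = 52.97752839 * 0.62945415 - 50.9400 * 0.99750312 * 0.56372016 = 4.7027

Answer: Price = 4.7027


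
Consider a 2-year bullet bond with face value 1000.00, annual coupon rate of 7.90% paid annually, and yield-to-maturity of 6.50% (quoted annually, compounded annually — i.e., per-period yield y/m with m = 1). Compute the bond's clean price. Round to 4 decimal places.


Answer: Price = 1025.4888

Derivation:
Coupon per period c = face * coupon_rate / m = 79.000000
Periods per year m = 1; per-period yield y/m = 0.065000
Number of cashflows N = 2
Cashflows (t years, CF_t, discount factor 1/(1+y/m)^(m*t), PV):
  t = 1.0000: CF_t = 79.000000, DF = 0.938967, PV = 74.178404
  t = 2.0000: CF_t = 1079.000000, DF = 0.881659, PV = 951.310366
Price P = sum_t PV_t = 1025.488770


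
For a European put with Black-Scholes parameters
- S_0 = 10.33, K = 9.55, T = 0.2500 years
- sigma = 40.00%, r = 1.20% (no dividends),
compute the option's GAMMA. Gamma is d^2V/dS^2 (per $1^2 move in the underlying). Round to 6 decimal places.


d1 = 0.5075556432; d2 = 0.3075556432
phi(d1) = 0.3507277847; exp(-qT) = 1.0000000000; exp(-rT) = 0.9970044955
Gamma = exp(-qT) * phi(d1) / (S * sigma * sqrt(T)) = 1.0000000000 * 0.3507277847 / (10.3300 * 0.4000 * 0.5000000000) = 0.169762

Answer: Gamma = 0.169762


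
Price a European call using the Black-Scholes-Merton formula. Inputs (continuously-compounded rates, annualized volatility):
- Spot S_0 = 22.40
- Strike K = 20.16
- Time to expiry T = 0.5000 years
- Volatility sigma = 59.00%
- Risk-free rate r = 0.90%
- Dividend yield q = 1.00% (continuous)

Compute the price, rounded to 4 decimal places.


Answer: Price = 4.7172

Derivation:
d1 = (ln(S/K) + (r - q + 0.5*sigma^2) * T) / (sigma * sqrt(T)) = 0.45994424
d2 = d1 - sigma * sqrt(T) = 0.04275123
exp(-rT) = 0.99551011; exp(-qT) = 0.99501248
C = S_0 * exp(-qT) * N(d1) - K * exp(-rT) * N(d2)
N(d1) = 0.67722188; N(d2) = 0.51705008
C = 22.4000 * 0.99501248 * 0.67722188 - 20.1600 * 0.99551011 * 0.51705008 = 4.7172


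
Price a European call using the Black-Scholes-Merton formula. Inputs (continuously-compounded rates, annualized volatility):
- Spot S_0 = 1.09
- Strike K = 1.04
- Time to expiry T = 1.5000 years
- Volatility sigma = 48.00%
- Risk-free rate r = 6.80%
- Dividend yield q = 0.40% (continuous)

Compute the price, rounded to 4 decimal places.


d1 = (ln(S/K) + (r - q + 0.5*sigma^2) * T) / (sigma * sqrt(T)) = 0.53711354
d2 = d1 - sigma * sqrt(T) = -0.05076400
exp(-rT) = 0.90302955; exp(-qT) = 0.99401796
C = S_0 * exp(-qT) * N(d1) - K * exp(-rT) * N(d2)
N(d1) = 0.70440540; N(d2) = 0.47975679
C = 1.0900 * 0.99401796 * 0.70440540 - 1.0400 * 0.90302955 * 0.47975679 = 0.3126

Answer: Price = 0.3126


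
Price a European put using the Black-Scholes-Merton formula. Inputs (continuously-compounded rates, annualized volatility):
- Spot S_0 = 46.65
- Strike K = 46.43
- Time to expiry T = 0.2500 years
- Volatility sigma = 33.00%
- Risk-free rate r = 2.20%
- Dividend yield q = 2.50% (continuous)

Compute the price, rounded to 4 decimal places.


d1 = (ln(S/K) + (r - q + 0.5*sigma^2) * T) / (sigma * sqrt(T)) = 0.10660379
d2 = d1 - sigma * sqrt(T) = -0.05839621
exp(-rT) = 0.99451510; exp(-qT) = 0.99376949
P = K * exp(-rT) * N(-d2) - S_0 * exp(-qT) * N(-d1)
N(-d1) = 0.45755166; N(-d2) = 0.52328348
P = 46.4300 * 0.99451510 * 0.52328348 - 46.6500 * 0.99376949 * 0.45755166 = 2.9510

Answer: Price = 2.9510


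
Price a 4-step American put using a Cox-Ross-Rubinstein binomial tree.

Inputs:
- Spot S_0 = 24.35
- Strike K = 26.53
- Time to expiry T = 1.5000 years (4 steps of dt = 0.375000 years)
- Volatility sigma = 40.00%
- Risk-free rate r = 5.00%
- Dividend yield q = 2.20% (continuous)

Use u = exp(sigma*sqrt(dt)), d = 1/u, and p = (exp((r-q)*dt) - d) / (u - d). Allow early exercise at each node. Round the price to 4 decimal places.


Answer: Price = V(0,0) = 5.5241

Derivation:
dt = T/N = 0.375000
u = exp(sigma*sqrt(dt)) = 1.277556; d = 1/u = 0.782744
p = (exp((r-q)*dt) - d) / (u - d) = 0.460399
Discount per step: exp(-r*dt) = 0.981425
Stock lattice S(k, i) with i counting down-moves:
  k=0: S(0,0) = 24.3500
  k=1: S(1,0) = 31.1085; S(1,1) = 19.0598
  k=2: S(2,0) = 39.7428; S(2,1) = 24.3500; S(2,2) = 14.9190
  k=3: S(3,0) = 50.7737; S(3,1) = 31.1085; S(3,2) = 19.0598; S(3,3) = 11.6777
  k=4: S(4,0) = 64.8663; S(4,1) = 39.7428; S(4,2) = 24.3500; S(4,3) = 14.9190; S(4,4) = 9.1407
Terminal payoffs V(N, i) = max(K - S_T, 0):
  V(4,0) = 0.000000; V(4,1) = 0.000000; V(4,2) = 2.180000; V(4,3) = 11.611025; V(4,4) = 17.389309
Backward induction: V(k, i) = exp(-r*dt) * [p * V(k+1, i) + (1-p) * V(k+1, i+1)]; then take max(V_cont, immediate exercise) for American.
  V(3,0) = exp(-r*dt) * [p*0.000000 + (1-p)*0.000000] = 0.000000; exercise = 0.000000; V(3,0) = max -> 0.000000
  V(3,1) = exp(-r*dt) * [p*0.000000 + (1-p)*2.180000] = 1.154479; exercise = 0.000000; V(3,1) = max -> 1.154479
  V(3,2) = exp(-r*dt) * [p*2.180000 + (1-p)*11.611025] = 7.133966; exercise = 7.470172; V(3,2) = max -> 7.470172
  V(3,3) = exp(-r*dt) * [p*11.611025 + (1-p)*17.389309] = 14.455397; exercise = 14.852255; V(3,3) = max -> 14.852255
  V(2,0) = exp(-r*dt) * [p*0.000000 + (1-p)*1.154479] = 0.611386; exercise = 0.000000; V(2,0) = max -> 0.611386
  V(2,1) = exp(-r*dt) * [p*1.154479 + (1-p)*7.470172] = 4.477684; exercise = 2.180000; V(2,1) = max -> 4.477684
  V(2,2) = exp(-r*dt) * [p*7.470172 + (1-p)*14.852255] = 11.240797; exercise = 11.611025; V(2,2) = max -> 11.611025
  V(1,0) = exp(-r*dt) * [p*0.611386 + (1-p)*4.477684] = 2.647534; exercise = 0.000000; V(1,0) = max -> 2.647534
  V(1,1) = exp(-r*dt) * [p*4.477684 + (1-p)*11.611025] = 8.172167; exercise = 7.470172; V(1,1) = max -> 8.172167
  V(0,0) = exp(-r*dt) * [p*2.647534 + (1-p)*8.172167] = 5.524078; exercise = 2.180000; V(0,0) = max -> 5.524078


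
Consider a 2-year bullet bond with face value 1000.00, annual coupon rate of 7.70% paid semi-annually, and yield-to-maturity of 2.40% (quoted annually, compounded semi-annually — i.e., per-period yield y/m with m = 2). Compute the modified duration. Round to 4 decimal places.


Coupon per period c = face * coupon_rate / m = 38.500000
Periods per year m = 2; per-period yield y/m = 0.012000
Number of cashflows N = 4
Cashflows (t years, CF_t, discount factor 1/(1+y/m)^(m*t), PV):
  t = 0.5000: CF_t = 38.500000, DF = 0.988142, PV = 38.043478
  t = 1.0000: CF_t = 38.500000, DF = 0.976425, PV = 37.592370
  t = 1.5000: CF_t = 38.500000, DF = 0.964847, PV = 37.146610
  t = 2.0000: CF_t = 1038.500000, DF = 0.953406, PV = 990.112289
Price P = sum_t PV_t = 1102.894748
First compute Macaulay numerator sum_t t * PV_t:
  t * PV_t at t = 0.5000: 19.021739
  t * PV_t at t = 1.0000: 37.592370
  t * PV_t at t = 1.5000: 55.719916
  t * PV_t at t = 2.0000: 1980.224578
Macaulay duration D = 2092.558603 / 1102.894748 = 1.897333
Modified duration = D / (1 + y/m) = 1.897333 / (1 + 0.012000) = 1.874835

Answer: Modified duration = 1.8748


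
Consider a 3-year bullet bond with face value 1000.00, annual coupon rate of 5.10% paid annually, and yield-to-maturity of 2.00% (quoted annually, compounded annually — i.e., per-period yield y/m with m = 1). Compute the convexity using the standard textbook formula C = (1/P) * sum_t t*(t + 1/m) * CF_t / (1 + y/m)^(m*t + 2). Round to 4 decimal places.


Coupon per period c = face * coupon_rate / m = 51.000000
Periods per year m = 1; per-period yield y/m = 0.020000
Number of cashflows N = 3
Cashflows (t years, CF_t, discount factor 1/(1+y/m)^(m*t), PV):
  t = 1.0000: CF_t = 51.000000, DF = 0.980392, PV = 50.000000
  t = 2.0000: CF_t = 51.000000, DF = 0.961169, PV = 49.019608
  t = 3.0000: CF_t = 1051.000000, DF = 0.942322, PV = 990.380774
Price P = sum_t PV_t = 1089.400381
Convexity numerator sum_t t*(t + 1/m) * CF_t / (1+y/m)^(m*t + 2):
  t = 1.0000: term = 96.116878
  t = 2.0000: term = 282.696700
  t = 3.0000: term = 11423.076974
Convexity = (1/P) * sum = 11801.890552 / 1089.400381 = 10.833382

Answer: Convexity = 10.8334


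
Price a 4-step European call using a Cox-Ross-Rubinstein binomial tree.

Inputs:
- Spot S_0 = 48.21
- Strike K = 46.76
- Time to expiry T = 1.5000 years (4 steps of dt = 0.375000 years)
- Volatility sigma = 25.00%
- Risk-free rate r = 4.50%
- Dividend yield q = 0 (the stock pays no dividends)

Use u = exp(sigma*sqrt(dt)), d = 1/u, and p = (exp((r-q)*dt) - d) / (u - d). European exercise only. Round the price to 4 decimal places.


dt = T/N = 0.375000
u = exp(sigma*sqrt(dt)) = 1.165433; d = 1/u = 0.858050
p = (exp((r-q)*dt) - d) / (u - d) = 0.517166
Discount per step: exp(-r*dt) = 0.983267
Stock lattice S(k, i) with i counting down-moves:
  k=0: S(0,0) = 48.2100
  k=1: S(1,0) = 56.1855; S(1,1) = 41.3666
  k=2: S(2,0) = 65.4805; S(2,1) = 48.2100; S(2,2) = 35.4946
  k=3: S(3,0) = 76.3132; S(3,1) = 56.1855; S(3,2) = 41.3666; S(3,3) = 30.4561
  k=4: S(4,0) = 88.9379; S(4,1) = 65.4805; S(4,2) = 48.2100; S(4,3) = 35.4946; S(4,4) = 26.1329
Terminal payoffs V(N, i) = max(S_T - K, 0):
  V(4,0) = 42.177947; V(4,1) = 18.720520; V(4,2) = 1.450000; V(4,3) = 0.000000; V(4,4) = 0.000000
Backward induction: V(k, i) = exp(-r*dt) * [p * V(k+1, i) + (1-p) * V(k+1, i+1)].
  V(3,0) = exp(-r*dt) * [p*42.177947 + (1-p)*18.720520] = 30.335645
  V(3,1) = exp(-r*dt) * [p*18.720520 + (1-p)*1.450000] = 10.208003
  V(3,2) = exp(-r*dt) * [p*1.450000 + (1-p)*0.000000] = 0.737342
  V(3,3) = exp(-r*dt) * [p*0.000000 + (1-p)*0.000000] = 0.000000
  V(2,0) = exp(-r*dt) * [p*30.335645 + (1-p)*10.208003] = 20.272335
  V(2,1) = exp(-r*dt) * [p*10.208003 + (1-p)*0.737342] = 5.540949
  V(2,2) = exp(-r*dt) * [p*0.737342 + (1-p)*0.000000] = 0.374947
  V(1,0) = exp(-r*dt) * [p*20.272335 + (1-p)*5.540949] = 12.939316
  V(1,1) = exp(-r*dt) * [p*5.540949 + (1-p)*0.374947] = 2.995647
  V(0,0) = exp(-r*dt) * [p*12.939316 + (1-p)*2.995647] = 8.001995

Answer: Price = V(0,0) = 8.0020


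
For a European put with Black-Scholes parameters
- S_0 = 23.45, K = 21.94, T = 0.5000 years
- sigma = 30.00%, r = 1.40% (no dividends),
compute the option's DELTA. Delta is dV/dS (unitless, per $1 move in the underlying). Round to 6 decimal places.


Answer: Delta = -0.325337

Derivation:
d1 = 0.4528266574; d2 = 0.2406946230
phi(d1) = 0.3600672267; exp(-qT) = 1.0000000000; exp(-rT) = 0.9930244429
N(-d1) = 0.3253367833
Delta = -exp(-qT) * N(-d1) = -1.0000000000 * 0.3253367833 = -0.325337


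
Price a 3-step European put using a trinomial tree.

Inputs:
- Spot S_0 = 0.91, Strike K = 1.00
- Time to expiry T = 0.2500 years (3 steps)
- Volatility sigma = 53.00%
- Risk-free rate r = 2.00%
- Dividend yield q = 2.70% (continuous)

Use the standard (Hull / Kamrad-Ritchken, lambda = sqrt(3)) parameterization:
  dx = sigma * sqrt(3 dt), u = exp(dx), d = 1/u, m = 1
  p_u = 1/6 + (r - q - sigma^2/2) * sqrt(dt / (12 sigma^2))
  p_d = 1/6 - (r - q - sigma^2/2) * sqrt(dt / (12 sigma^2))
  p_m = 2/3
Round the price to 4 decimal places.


Answer: Price = V(0,0) = 0.1543

Derivation:
dt = T/N = 0.083333; dx = sigma*sqrt(3*dt) = 0.265000
u = exp(dx) = 1.303431; d = 1/u = 0.767206
p_u = 0.143483, p_m = 0.666667, p_d = 0.189851
Discount per step: exp(-r*dt) = 0.998335
Stock lattice S(k, j) with j the centered position index:
  k=0: S(0,+0) = 0.9100
  k=1: S(1,-1) = 0.6982; S(1,+0) = 0.9100; S(1,+1) = 1.1861
  k=2: S(2,-2) = 0.5356; S(2,-1) = 0.6982; S(2,+0) = 0.9100; S(2,+1) = 1.1861; S(2,+2) = 1.5460
  k=3: S(3,-3) = 0.4109; S(3,-2) = 0.5356; S(3,-1) = 0.6982; S(3,+0) = 0.9100; S(3,+1) = 1.1861; S(3,+2) = 1.5460; S(3,+3) = 2.0151
Terminal payoffs V(N, j) = max(K - S_T, 0):
  V(3,-3) = 0.589061; V(3,-2) = 0.464369; V(3,-1) = 0.301843; V(3,+0) = 0.090000; V(3,+1) = 0.000000; V(3,+2) = 0.000000; V(3,+3) = 0.000000
Backward induction: V(k, j) = exp(-r*dt) * [p_u * V(k+1, j+1) + p_m * V(k+1, j) + p_d * V(k+1, j-1)]
  V(2,-2) = exp(-r*dt) * [p_u*0.301843 + p_m*0.464369 + p_d*0.589061] = 0.463949
  V(2,-1) = exp(-r*dt) * [p_u*0.090000 + p_m*0.301843 + p_d*0.464369] = 0.301799
  V(2,+0) = exp(-r*dt) * [p_u*0.000000 + p_m*0.090000 + p_d*0.301843] = 0.117110
  V(2,+1) = exp(-r*dt) * [p_u*0.000000 + p_m*0.000000 + p_d*0.090000] = 0.017058
  V(2,+2) = exp(-r*dt) * [p_u*0.000000 + p_m*0.000000 + p_d*0.000000] = 0.000000
  V(1,-1) = exp(-r*dt) * [p_u*0.117110 + p_m*0.301799 + p_d*0.463949] = 0.305574
  V(1,+0) = exp(-r*dt) * [p_u*0.017058 + p_m*0.117110 + p_d*0.301799] = 0.137588
  V(1,+1) = exp(-r*dt) * [p_u*0.000000 + p_m*0.017058 + p_d*0.117110] = 0.033549
  V(0,+0) = exp(-r*dt) * [p_u*0.033549 + p_m*0.137588 + p_d*0.305574] = 0.154295


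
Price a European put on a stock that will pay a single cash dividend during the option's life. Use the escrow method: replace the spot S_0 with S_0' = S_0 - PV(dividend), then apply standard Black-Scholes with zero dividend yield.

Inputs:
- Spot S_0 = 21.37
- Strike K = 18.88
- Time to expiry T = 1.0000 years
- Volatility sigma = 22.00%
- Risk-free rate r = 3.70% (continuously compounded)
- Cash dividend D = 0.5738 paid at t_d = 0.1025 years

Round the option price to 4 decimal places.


PV(D) = D * exp(-r * t_d) = 0.5738 * 0.99621468 = 0.57162798
S_0' = S_0 - PV(D) = 21.3700 - 0.57162798 = 20.79837202
d1 = (ln(S_0'/K) + (r + sigma^2/2)*T) / (sigma*sqrt(T)) = 0.71805252
d2 = d1 - sigma*sqrt(T) = 0.49805252
exp(-rT) = 0.96367614
N(-d1) = 0.23636245; N(-d2) = 0.30922351
P = K * exp(-rT) * N(-d2) - S_0' * N(-d1) = 18.8800 * 0.96367614 * 0.30922351 - 20.79837202 * 0.23636245 = 0.7101

Answer: Price = 0.7101


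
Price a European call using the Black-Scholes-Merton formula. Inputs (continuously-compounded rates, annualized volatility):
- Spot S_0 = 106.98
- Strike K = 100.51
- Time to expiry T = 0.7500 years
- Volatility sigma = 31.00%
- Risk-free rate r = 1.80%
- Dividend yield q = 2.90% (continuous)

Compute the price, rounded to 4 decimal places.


Answer: Price = 13.8605

Derivation:
d1 = (ln(S/K) + (r - q + 0.5*sigma^2) * T) / (sigma * sqrt(T)) = 0.33587697
d2 = d1 - sigma * sqrt(T) = 0.06740909
exp(-rT) = 0.98659072; exp(-qT) = 0.97848483
C = S_0 * exp(-qT) * N(d1) - K * exp(-rT) * N(d2)
N(d1) = 0.63151818; N(d2) = 0.52687198
C = 106.9800 * 0.97848483 * 0.63151818 - 100.5100 * 0.98659072 * 0.52687198 = 13.8605


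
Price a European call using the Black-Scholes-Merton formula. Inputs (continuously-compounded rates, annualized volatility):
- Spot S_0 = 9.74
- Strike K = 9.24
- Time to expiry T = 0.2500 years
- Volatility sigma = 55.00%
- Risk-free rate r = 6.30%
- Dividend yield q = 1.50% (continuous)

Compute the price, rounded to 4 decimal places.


d1 = (ln(S/K) + (r - q + 0.5*sigma^2) * T) / (sigma * sqrt(T)) = 0.37276993
d2 = d1 - sigma * sqrt(T) = 0.09776993
exp(-rT) = 0.98437338; exp(-qT) = 0.99625702
C = S_0 * exp(-qT) * N(d1) - K * exp(-rT) * N(d2)
N(d1) = 0.64534016; N(d2) = 0.53894251
C = 9.7400 * 0.99625702 * 0.64534016 - 9.2400 * 0.98437338 * 0.53894251 = 1.3601

Answer: Price = 1.3601


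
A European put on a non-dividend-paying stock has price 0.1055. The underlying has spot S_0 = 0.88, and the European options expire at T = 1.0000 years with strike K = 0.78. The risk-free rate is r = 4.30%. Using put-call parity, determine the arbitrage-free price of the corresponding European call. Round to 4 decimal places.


Answer: Call price = 0.2383

Derivation:
Put-call parity: C - P = S_0 * exp(-qT) - K * exp(-rT).
S_0 * exp(-qT) = 0.8800 * 1.00000000 = 0.88000000
K * exp(-rT) = 0.7800 * 0.95791139 = 0.74717088
C = P + S*exp(-qT) - K*exp(-rT)
C = 0.1055 + 0.88000000 - 0.74717088 = 0.2383


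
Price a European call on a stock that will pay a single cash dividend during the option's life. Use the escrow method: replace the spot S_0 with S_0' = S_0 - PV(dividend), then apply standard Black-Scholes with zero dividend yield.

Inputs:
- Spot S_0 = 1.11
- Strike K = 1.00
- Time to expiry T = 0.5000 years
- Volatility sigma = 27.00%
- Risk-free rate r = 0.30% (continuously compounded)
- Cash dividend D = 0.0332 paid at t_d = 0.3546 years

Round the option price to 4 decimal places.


PV(D) = D * exp(-r * t_d) = 0.0332 * 0.99893677 = 0.03316470
S_0' = S_0 - PV(D) = 1.1100 - 0.03316470 = 1.07683530
d1 = (ln(S_0'/K) + (r + sigma^2/2)*T) / (sigma*sqrt(T)) = 0.49105403
d2 = d1 - sigma*sqrt(T) = 0.30013520
exp(-rT) = 0.99850112
N(d1) = 0.68830588; N(d2) = 0.61796298
C = S_0' * N(d1) - K * exp(-rT) * N(d2) = 1.07683530 * 0.68830588 - 1.0000 * 0.99850112 * 0.61796298 = 0.1242

Answer: Price = 0.1242


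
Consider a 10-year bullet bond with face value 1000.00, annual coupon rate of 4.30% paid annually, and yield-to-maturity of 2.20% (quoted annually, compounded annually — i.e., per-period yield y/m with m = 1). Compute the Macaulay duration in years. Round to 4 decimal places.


Coupon per period c = face * coupon_rate / m = 43.000000
Periods per year m = 1; per-period yield y/m = 0.022000
Number of cashflows N = 10
Cashflows (t years, CF_t, discount factor 1/(1+y/m)^(m*t), PV):
  t = 1.0000: CF_t = 43.000000, DF = 0.978474, PV = 42.074364
  t = 2.0000: CF_t = 43.000000, DF = 0.957411, PV = 41.168654
  t = 3.0000: CF_t = 43.000000, DF = 0.936801, PV = 40.282440
  t = 4.0000: CF_t = 43.000000, DF = 0.916635, PV = 39.415303
  t = 5.0000: CF_t = 43.000000, DF = 0.896903, PV = 38.566833
  t = 6.0000: CF_t = 43.000000, DF = 0.877596, PV = 37.736627
  t = 7.0000: CF_t = 43.000000, DF = 0.858704, PV = 36.924293
  t = 8.0000: CF_t = 43.000000, DF = 0.840220, PV = 36.129445
  t = 9.0000: CF_t = 43.000000, DF = 0.822133, PV = 35.351707
  t = 10.0000: CF_t = 1043.000000, DF = 0.804435, PV = 839.025867
Price P = sum_t PV_t = 1186.675533
Macaulay numerator sum_t t * PV_t:
  t * PV_t at t = 1.0000: 42.074364
  t * PV_t at t = 2.0000: 82.337307
  t * PV_t at t = 3.0000: 120.847320
  t * PV_t at t = 4.0000: 157.661213
  t * PV_t at t = 5.0000: 192.834165
  t * PV_t at t = 6.0000: 226.419763
  t * PV_t at t = 7.0000: 258.470049
  t * PV_t at t = 8.0000: 289.035559
  t * PV_t at t = 9.0000: 318.165366
  t * PV_t at t = 10.0000: 8390.258674
Macaulay duration D = (sum_t t * PV_t) / P = 10078.103780 / 1186.675533 = 8.492721

Answer: Macaulay duration = 8.4927 years


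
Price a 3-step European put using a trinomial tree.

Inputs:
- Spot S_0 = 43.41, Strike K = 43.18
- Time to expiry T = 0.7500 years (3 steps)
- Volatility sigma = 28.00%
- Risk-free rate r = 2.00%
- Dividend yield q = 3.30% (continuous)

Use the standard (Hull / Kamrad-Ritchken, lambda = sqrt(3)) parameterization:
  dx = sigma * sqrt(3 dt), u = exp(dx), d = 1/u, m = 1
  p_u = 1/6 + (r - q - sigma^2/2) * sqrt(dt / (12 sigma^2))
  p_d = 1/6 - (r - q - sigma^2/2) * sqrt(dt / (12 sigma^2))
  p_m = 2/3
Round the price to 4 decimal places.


dt = T/N = 0.250000; dx = sigma*sqrt(3*dt) = 0.242487
u = exp(dx) = 1.274415; d = 1/u = 0.784674
p_u = 0.139758, p_m = 0.666667, p_d = 0.193575
Discount per step: exp(-r*dt) = 0.995012
Stock lattice S(k, j) with j the centered position index:
  k=0: S(0,+0) = 43.4100
  k=1: S(1,-1) = 34.0627; S(1,+0) = 43.4100; S(1,+1) = 55.3223
  k=2: S(2,-2) = 26.7281; S(2,-1) = 34.0627; S(2,+0) = 43.4100; S(2,+1) = 55.3223; S(2,+2) = 70.5036
  k=3: S(3,-3) = 20.9728; S(3,-2) = 26.7281; S(3,-1) = 34.0627; S(3,+0) = 43.4100; S(3,+1) = 55.3223; S(3,+2) = 70.5036; S(3,+3) = 89.8509
Terminal payoffs V(N, j) = max(K - S_T, 0):
  V(3,-3) = 22.207155; V(3,-2) = 16.451896; V(3,-1) = 9.117308; V(3,+0) = 0.000000; V(3,+1) = 0.000000; V(3,+2) = 0.000000; V(3,+3) = 0.000000
Backward induction: V(k, j) = exp(-r*dt) * [p_u * V(k+1, j+1) + p_m * V(k+1, j) + p_d * V(k+1, j-1)]
  V(2,-2) = exp(-r*dt) * [p_u*9.117308 + p_m*16.451896 + p_d*22.207155] = 16.458406
  V(2,-1) = exp(-r*dt) * [p_u*0.000000 + p_m*9.117308 + p_d*16.451896] = 9.216687
  V(2,+0) = exp(-r*dt) * [p_u*0.000000 + p_m*0.000000 + p_d*9.117308] = 1.756083
  V(2,+1) = exp(-r*dt) * [p_u*0.000000 + p_m*0.000000 + p_d*0.000000] = 0.000000
  V(2,+2) = exp(-r*dt) * [p_u*0.000000 + p_m*0.000000 + p_d*0.000000] = 0.000000
  V(1,-1) = exp(-r*dt) * [p_u*1.756083 + p_m*9.216687 + p_d*16.458406] = 9.528066
  V(1,+0) = exp(-r*dt) * [p_u*0.000000 + p_m*1.756083 + p_d*9.216687] = 2.940108
  V(1,+1) = exp(-r*dt) * [p_u*0.000000 + p_m*0.000000 + p_d*1.756083] = 0.338239
  V(0,+0) = exp(-r*dt) * [p_u*0.338239 + p_m*2.940108 + p_d*9.528066] = 3.832531

Answer: Price = V(0,0) = 3.8325


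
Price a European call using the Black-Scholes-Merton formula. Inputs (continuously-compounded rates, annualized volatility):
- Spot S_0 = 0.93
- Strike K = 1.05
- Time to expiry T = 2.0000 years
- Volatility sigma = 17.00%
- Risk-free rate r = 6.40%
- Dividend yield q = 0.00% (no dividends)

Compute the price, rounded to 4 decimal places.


Answer: Price = 0.0918

Derivation:
d1 = (ln(S/K) + (r - q + 0.5*sigma^2) * T) / (sigma * sqrt(T)) = 0.14782335
d2 = d1 - sigma * sqrt(T) = -0.09259296
exp(-rT) = 0.87985338; exp(-qT) = 1.00000000
C = S_0 * exp(-qT) * N(d1) - K * exp(-rT) * N(d2)
N(d1) = 0.55875891; N(d2) = 0.46311347
C = 0.9300 * 1.00000000 * 0.55875891 - 1.0500 * 0.87985338 * 0.46311347 = 0.0918


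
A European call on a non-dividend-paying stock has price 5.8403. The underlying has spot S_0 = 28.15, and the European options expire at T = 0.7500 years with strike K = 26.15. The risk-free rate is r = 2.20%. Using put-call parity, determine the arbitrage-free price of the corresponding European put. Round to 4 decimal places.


Put-call parity: C - P = S_0 * exp(-qT) - K * exp(-rT).
S_0 * exp(-qT) = 28.1500 * 1.00000000 = 28.15000000
K * exp(-rT) = 26.1500 * 0.98363538 = 25.72206517
P = C - S*exp(-qT) + K*exp(-rT)
P = 5.8403 - 28.15000000 + 25.72206517 = 3.4124

Answer: Put price = 3.4124


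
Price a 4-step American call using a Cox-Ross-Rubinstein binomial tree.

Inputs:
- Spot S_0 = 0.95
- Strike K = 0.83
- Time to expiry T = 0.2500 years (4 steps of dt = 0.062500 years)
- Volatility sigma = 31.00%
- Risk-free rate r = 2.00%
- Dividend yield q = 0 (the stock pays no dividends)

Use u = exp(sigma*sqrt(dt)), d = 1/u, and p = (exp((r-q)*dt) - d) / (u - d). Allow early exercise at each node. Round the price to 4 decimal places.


Answer: Price = V(0,0) = 0.1375

Derivation:
dt = T/N = 0.062500
u = exp(sigma*sqrt(dt)) = 1.080582; d = 1/u = 0.925427
p = (exp((r-q)*dt) - d) / (u - d) = 0.488696
Discount per step: exp(-r*dt) = 0.998751
Stock lattice S(k, i) with i counting down-moves:
  k=0: S(0,0) = 0.9500
  k=1: S(1,0) = 1.0266; S(1,1) = 0.8792
  k=2: S(2,0) = 1.1093; S(2,1) = 0.9500; S(2,2) = 0.8136
  k=3: S(3,0) = 1.1987; S(3,1) = 1.0266; S(3,2) = 0.8792; S(3,3) = 0.7529
  k=4: S(4,0) = 1.2953; S(4,1) = 1.1093; S(4,2) = 0.9500; S(4,3) = 0.8136; S(4,4) = 0.6968
Terminal payoffs V(N, i) = max(S_T - K, 0):
  V(4,0) = 0.465254; V(4,1) = 0.279275; V(4,2) = 0.120000; V(4,3) = 0.000000; V(4,4) = 0.000000
Backward induction: V(k, i) = exp(-r*dt) * [p * V(k+1, i) + (1-p) * V(k+1, i+1)]; then take max(V_cont, immediate exercise) for American.
  V(3,0) = exp(-r*dt) * [p*0.465254 + (1-p)*0.279275] = 0.369700; exercise = 0.368663; V(3,0) = max -> 0.369700
  V(3,1) = exp(-r*dt) * [p*0.279275 + (1-p)*0.120000] = 0.197590; exercise = 0.196553; V(3,1) = max -> 0.197590
  V(3,2) = exp(-r*dt) * [p*0.120000 + (1-p)*0.000000] = 0.058570; exercise = 0.049156; V(3,2) = max -> 0.058570
  V(3,3) = exp(-r*dt) * [p*0.000000 + (1-p)*0.000000] = 0.000000; exercise = 0.000000; V(3,3) = max -> 0.000000
  V(2,0) = exp(-r*dt) * [p*0.369700 + (1-p)*0.197590] = 0.281347; exercise = 0.279275; V(2,0) = max -> 0.281347
  V(2,1) = exp(-r*dt) * [p*0.197590 + (1-p)*0.058570] = 0.126351; exercise = 0.120000; V(2,1) = max -> 0.126351
  V(2,2) = exp(-r*dt) * [p*0.058570 + (1-p)*0.000000] = 0.028587; exercise = 0.000000; V(2,2) = max -> 0.028587
  V(1,0) = exp(-r*dt) * [p*0.281347 + (1-p)*0.126351] = 0.201845; exercise = 0.196553; V(1,0) = max -> 0.201845
  V(1,1) = exp(-r*dt) * [p*0.126351 + (1-p)*0.028587] = 0.076268; exercise = 0.049156; V(1,1) = max -> 0.076268
  V(0,0) = exp(-r*dt) * [p*0.201845 + (1-p)*0.076268] = 0.137465; exercise = 0.120000; V(0,0) = max -> 0.137465


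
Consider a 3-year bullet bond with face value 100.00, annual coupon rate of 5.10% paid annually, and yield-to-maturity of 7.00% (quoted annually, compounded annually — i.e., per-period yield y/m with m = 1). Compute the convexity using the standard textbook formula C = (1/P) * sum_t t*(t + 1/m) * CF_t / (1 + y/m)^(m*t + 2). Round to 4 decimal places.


Answer: Convexity = 9.7974

Derivation:
Coupon per period c = face * coupon_rate / m = 5.100000
Periods per year m = 1; per-period yield y/m = 0.070000
Number of cashflows N = 3
Cashflows (t years, CF_t, discount factor 1/(1+y/m)^(m*t), PV):
  t = 1.0000: CF_t = 5.100000, DF = 0.934579, PV = 4.766355
  t = 2.0000: CF_t = 5.100000, DF = 0.873439, PV = 4.454538
  t = 3.0000: CF_t = 105.100000, DF = 0.816298, PV = 85.792907
Price P = sum_t PV_t = 95.013800
Convexity numerator sum_t t*(t + 1/m) * CF_t / (1+y/m)^(m*t + 2):
  t = 1.0000: term = 8.326238
  t = 2.0000: term = 23.344593
  t = 3.0000: term = 899.218170
Convexity = (1/P) * sum = 930.889001 / 95.013800 = 9.797408
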